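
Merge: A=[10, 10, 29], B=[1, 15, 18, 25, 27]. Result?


Compare heads, take smaller each step.
Merged: [1, 10, 10, 15, 18, 25, 27, 29]


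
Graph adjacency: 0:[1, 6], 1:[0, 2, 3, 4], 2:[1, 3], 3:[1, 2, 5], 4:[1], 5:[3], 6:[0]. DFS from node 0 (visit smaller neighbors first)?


DFS stack-based: start with [0]
Visit order: [0, 1, 2, 3, 5, 4, 6]


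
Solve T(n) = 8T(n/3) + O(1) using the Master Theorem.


a=8, b=3, c=0. log_3(8)=1.893 > c=0. Case 1: O(n^log_b(a)) = O(n^1.893)
Complexity: O(n^1.893)


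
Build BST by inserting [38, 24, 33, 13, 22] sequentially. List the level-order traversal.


Root = 38; build tree by BST insertion.
Level-Order traversal: [38, 24, 13, 33, 22]


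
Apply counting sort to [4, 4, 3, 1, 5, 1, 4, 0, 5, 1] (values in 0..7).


Count array: [1, 3, 0, 1, 3, 2, 0, 0]
Reconstruct: [0, 1, 1, 1, 3, 4, 4, 4, 5, 5]


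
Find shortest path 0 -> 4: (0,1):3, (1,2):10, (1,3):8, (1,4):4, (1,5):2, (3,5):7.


Dijkstra from 0:
Distances: {0: 0, 1: 3, 2: 13, 3: 11, 4: 7, 5: 5}
Shortest distance to 4 = 7, path = [0, 1, 4]


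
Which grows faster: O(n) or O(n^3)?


linear grows slower than cubic
O(n) is asymptotically smaller; O(n^3) grows faster


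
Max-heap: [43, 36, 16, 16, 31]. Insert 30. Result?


Append 30: [43, 36, 16, 16, 31, 30]
Bubble up: swap idx 5(30) with idx 2(16)
Result: [43, 36, 30, 16, 31, 16]


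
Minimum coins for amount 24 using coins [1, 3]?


dp[0]=0; dp[i]=1+min(dp[i-c] for c in coins)
...dp[19]=7, dp[20]=8, dp[21]=7, dp[22]=8, dp[23]=9, dp[24]=8
Minimum coins for 24 = 8


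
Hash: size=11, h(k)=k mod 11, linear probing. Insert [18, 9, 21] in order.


Insertions: 18->slot 7; 9->slot 9; 21->slot 10
Table: [None, None, None, None, None, None, None, 18, None, 9, 21]


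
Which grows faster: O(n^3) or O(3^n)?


cubic grows slower than exponential (base 3)
O(n^3) is asymptotically smaller; O(3^n) grows faster


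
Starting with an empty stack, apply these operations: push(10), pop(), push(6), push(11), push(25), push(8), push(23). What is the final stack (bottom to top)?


push(10) -> [10]
pop() returns 10 -> []
push(6) -> [6]
push(11) -> [6, 11]
push(25) -> [6, 11, 25]
push(8) -> [6, 11, 25, 8]
push(23) -> [6, 11, 25, 8, 23]
Final stack (bottom to top): [6, 11, 25, 8, 23]


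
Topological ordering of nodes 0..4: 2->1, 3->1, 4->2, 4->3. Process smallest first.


Kahn's algorithm, process smallest node first
Order: [0, 4, 2, 3, 1]


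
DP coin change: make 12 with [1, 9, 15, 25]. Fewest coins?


dp[0]=0; dp[i]=1+min(dp[i-c] for c in coins)
...dp[7]=7, dp[8]=8, dp[9]=1, dp[10]=2, dp[11]=3, dp[12]=4
Minimum coins for 12 = 4


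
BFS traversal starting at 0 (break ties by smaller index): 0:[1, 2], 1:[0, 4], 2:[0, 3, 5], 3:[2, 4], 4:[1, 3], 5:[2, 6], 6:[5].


BFS queue: start with [0]
Visit order: [0, 1, 2, 4, 3, 5, 6]


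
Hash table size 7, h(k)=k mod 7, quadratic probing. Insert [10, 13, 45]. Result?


Insertions: 10->slot 3; 13->slot 6; 45->slot 4
Table: [None, None, None, 10, 45, None, 13]


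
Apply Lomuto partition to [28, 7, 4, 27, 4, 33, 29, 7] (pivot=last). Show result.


Elements <= 7 go left of pivot.
Result: [7, 4, 4, 7, 28, 33, 29, 27], pivot at index 3


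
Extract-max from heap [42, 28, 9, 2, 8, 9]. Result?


Max = 42
Replace root with last, heapify down
Resulting heap: [28, 9, 9, 2, 8]


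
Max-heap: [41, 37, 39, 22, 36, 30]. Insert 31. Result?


Append 31: [41, 37, 39, 22, 36, 30, 31]
Bubble up: no swaps needed
Result: [41, 37, 39, 22, 36, 30, 31]


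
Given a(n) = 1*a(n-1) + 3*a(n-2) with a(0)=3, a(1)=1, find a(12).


Build bottom-up:
...a(10)=5731, a(11)=13114, a(12)=1*13114+3*5731=30307


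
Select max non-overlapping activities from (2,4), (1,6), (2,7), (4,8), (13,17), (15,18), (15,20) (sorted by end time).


Greedy: pick earliest-ending, then skip overlaps.
Selected (3 activities): [(2, 4), (4, 8), (13, 17)]


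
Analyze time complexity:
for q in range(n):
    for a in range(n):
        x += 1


Per nesting level: O(n) * O(n) = O(n^2)
Complexity: O(n^2)


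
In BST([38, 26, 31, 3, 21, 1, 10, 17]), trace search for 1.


BST root = 38
Search for 1: compare at each node
Path: [38, 26, 3, 1]


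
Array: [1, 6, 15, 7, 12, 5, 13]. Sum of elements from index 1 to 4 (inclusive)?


Prefix sums: [0, 1, 7, 22, 29, 41, 46, 59]
Sum[1..4] = prefix[5] - prefix[1] = 41 - 1 = 40


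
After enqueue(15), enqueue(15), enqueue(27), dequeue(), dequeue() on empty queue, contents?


enqueue(15) -> [15]
enqueue(15) -> [15, 15]
enqueue(27) -> [15, 15, 27]
dequeue() returns 15 -> [15, 27]
dequeue() returns 15 -> [27]
Final queue (front to back): [27]


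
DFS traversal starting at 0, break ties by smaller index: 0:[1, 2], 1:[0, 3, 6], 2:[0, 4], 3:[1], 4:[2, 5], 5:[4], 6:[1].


DFS stack-based: start with [0]
Visit order: [0, 1, 3, 6, 2, 4, 5]


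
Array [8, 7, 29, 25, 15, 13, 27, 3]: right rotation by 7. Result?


Right rotate by 7: [7, 29, 25, 15, 13, 27, 3, 8]


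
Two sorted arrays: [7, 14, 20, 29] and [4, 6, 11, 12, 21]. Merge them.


Compare heads, take smaller each step.
Merged: [4, 6, 7, 11, 12, 14, 20, 21, 29]


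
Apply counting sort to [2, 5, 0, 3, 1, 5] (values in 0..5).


Count array: [1, 1, 1, 1, 0, 2]
Reconstruct: [0, 1, 2, 3, 5, 5]


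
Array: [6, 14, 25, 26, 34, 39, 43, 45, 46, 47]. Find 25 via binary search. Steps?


Search for 25:
[0,9] mid=4 arr[4]=34
[0,3] mid=1 arr[1]=14
[2,3] mid=2 arr[2]=25
Total: 3 comparisons


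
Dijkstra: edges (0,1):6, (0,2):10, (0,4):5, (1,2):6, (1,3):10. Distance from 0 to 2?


Dijkstra from 0:
Distances: {0: 0, 1: 6, 2: 10, 3: 16, 4: 5}
Shortest distance to 2 = 10, path = [0, 2]


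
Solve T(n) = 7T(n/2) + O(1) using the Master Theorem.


a=7, b=2, c=0. log_2(7)=2.807 > c=0. Case 1: O(n^log_b(a)) = O(n^2.807)
Complexity: O(n^2.807)


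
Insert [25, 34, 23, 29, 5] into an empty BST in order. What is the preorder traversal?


Root = 25; build tree by BST insertion.
Preorder traversal: [25, 23, 5, 34, 29]


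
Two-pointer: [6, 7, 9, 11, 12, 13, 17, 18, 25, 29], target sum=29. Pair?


Two pointers: lo=0, hi=9
Found pair: (11, 18) summing to 29


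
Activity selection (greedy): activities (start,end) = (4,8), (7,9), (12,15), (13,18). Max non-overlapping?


Greedy: pick earliest-ending, then skip overlaps.
Selected (2 activities): [(4, 8), (12, 15)]


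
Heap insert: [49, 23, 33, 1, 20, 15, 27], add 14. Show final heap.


Append 14: [49, 23, 33, 1, 20, 15, 27, 14]
Bubble up: swap idx 7(14) with idx 3(1)
Result: [49, 23, 33, 14, 20, 15, 27, 1]


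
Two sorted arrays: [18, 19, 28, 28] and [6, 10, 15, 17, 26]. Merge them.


Compare heads, take smaller each step.
Merged: [6, 10, 15, 17, 18, 19, 26, 28, 28]


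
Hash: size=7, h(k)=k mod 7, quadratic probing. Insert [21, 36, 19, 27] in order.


Insertions: 21->slot 0; 36->slot 1; 19->slot 5; 27->slot 6
Table: [21, 36, None, None, None, 19, 27]


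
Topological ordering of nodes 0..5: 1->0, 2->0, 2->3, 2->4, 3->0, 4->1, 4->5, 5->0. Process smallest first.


Kahn's algorithm, process smallest node first
Order: [2, 3, 4, 1, 5, 0]


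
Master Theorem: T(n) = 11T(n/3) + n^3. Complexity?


a=11, b=3, c=3. log_3(11)=2.183 < c=3. Case 3: O(n^c) = O(n^3)
Complexity: O(n^3)


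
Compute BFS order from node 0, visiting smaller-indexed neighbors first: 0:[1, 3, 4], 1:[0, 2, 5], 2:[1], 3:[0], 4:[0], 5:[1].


BFS queue: start with [0]
Visit order: [0, 1, 3, 4, 2, 5]


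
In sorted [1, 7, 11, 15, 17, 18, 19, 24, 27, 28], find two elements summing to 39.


Two pointers: lo=0, hi=9
Found pair: (11, 28) summing to 39


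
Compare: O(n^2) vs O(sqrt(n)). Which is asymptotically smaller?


sublinear grows slower than quadratic
O(sqrt(n)) is asymptotically smaller; O(n^2) grows faster


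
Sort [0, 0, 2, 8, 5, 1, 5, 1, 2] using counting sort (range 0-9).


Count array: [2, 2, 2, 0, 0, 2, 0, 0, 1, 0]
Reconstruct: [0, 0, 1, 1, 2, 2, 5, 5, 8]


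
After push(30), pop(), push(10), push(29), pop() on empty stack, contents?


push(30) -> [30]
pop() returns 30 -> []
push(10) -> [10]
push(29) -> [10, 29]
pop() returns 29 -> [10]
Final stack (bottom to top): [10]


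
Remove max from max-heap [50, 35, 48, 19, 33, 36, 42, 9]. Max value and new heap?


Max = 50
Replace root with last, heapify down
Resulting heap: [48, 35, 42, 19, 33, 36, 9]


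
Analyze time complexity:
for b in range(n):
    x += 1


Per nesting level: O(n) = O(n)
Complexity: O(n)


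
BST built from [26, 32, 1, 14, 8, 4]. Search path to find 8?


BST root = 26
Search for 8: compare at each node
Path: [26, 1, 14, 8]


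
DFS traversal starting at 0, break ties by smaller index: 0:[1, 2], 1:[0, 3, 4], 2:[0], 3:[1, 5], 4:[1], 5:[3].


DFS stack-based: start with [0]
Visit order: [0, 1, 3, 5, 4, 2]


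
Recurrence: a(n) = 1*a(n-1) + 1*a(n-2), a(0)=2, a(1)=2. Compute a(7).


Build bottom-up:
...a(5)=16, a(6)=26, a(7)=1*26+1*16=42


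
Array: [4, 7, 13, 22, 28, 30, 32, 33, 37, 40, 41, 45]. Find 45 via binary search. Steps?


Search for 45:
[0,11] mid=5 arr[5]=30
[6,11] mid=8 arr[8]=37
[9,11] mid=10 arr[10]=41
[11,11] mid=11 arr[11]=45
Total: 4 comparisons


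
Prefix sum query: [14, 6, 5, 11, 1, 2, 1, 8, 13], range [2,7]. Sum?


Prefix sums: [0, 14, 20, 25, 36, 37, 39, 40, 48, 61]
Sum[2..7] = prefix[8] - prefix[2] = 48 - 20 = 28


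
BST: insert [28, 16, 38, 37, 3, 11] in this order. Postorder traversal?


Root = 28; build tree by BST insertion.
Postorder traversal: [11, 3, 16, 37, 38, 28]


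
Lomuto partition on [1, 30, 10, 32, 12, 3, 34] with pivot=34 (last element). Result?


Elements <= 34 go left of pivot.
Result: [1, 30, 10, 32, 12, 3, 34], pivot at index 6


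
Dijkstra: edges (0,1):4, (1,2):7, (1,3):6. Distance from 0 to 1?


Dijkstra from 0:
Distances: {0: 0, 1: 4, 2: 11, 3: 10}
Shortest distance to 1 = 4, path = [0, 1]


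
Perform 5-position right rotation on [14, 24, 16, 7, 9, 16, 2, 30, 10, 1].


Right rotate by 5: [16, 2, 30, 10, 1, 14, 24, 16, 7, 9]


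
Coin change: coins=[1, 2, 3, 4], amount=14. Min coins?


dp[0]=0; dp[i]=1+min(dp[i-c] for c in coins)
...dp[9]=3, dp[10]=3, dp[11]=3, dp[12]=3, dp[13]=4, dp[14]=4
Minimum coins for 14 = 4


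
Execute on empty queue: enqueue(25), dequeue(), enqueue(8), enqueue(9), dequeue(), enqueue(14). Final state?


enqueue(25) -> [25]
dequeue() returns 25 -> []
enqueue(8) -> [8]
enqueue(9) -> [8, 9]
dequeue() returns 8 -> [9]
enqueue(14) -> [9, 14]
Final queue (front to back): [9, 14]


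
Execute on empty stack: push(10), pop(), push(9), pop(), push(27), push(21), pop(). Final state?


push(10) -> [10]
pop() returns 10 -> []
push(9) -> [9]
pop() returns 9 -> []
push(27) -> [27]
push(21) -> [27, 21]
pop() returns 21 -> [27]
Final stack (bottom to top): [27]


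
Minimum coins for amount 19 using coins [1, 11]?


dp[0]=0; dp[i]=1+min(dp[i-c] for c in coins)
...dp[14]=4, dp[15]=5, dp[16]=6, dp[17]=7, dp[18]=8, dp[19]=9
Minimum coins for 19 = 9


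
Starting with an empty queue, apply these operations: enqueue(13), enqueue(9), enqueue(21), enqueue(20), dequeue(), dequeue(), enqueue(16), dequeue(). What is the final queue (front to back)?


enqueue(13) -> [13]
enqueue(9) -> [13, 9]
enqueue(21) -> [13, 9, 21]
enqueue(20) -> [13, 9, 21, 20]
dequeue() returns 13 -> [9, 21, 20]
dequeue() returns 9 -> [21, 20]
enqueue(16) -> [21, 20, 16]
dequeue() returns 21 -> [20, 16]
Final queue (front to back): [20, 16]


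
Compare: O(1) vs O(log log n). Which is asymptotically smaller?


constant grows slower than double-logarithmic
O(1) is asymptotically smaller; O(log log n) grows faster


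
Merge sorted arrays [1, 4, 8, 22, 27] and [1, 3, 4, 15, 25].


Compare heads, take smaller each step.
Merged: [1, 1, 3, 4, 4, 8, 15, 22, 25, 27]


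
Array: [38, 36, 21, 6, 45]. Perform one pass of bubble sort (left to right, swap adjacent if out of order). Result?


After one pass: [36, 21, 6, 38, 45]


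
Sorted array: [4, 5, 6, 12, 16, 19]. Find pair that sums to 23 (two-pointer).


Two pointers: lo=0, hi=5
Found pair: (4, 19) summing to 23


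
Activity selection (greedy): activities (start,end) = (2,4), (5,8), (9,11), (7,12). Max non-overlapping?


Greedy: pick earliest-ending, then skip overlaps.
Selected (3 activities): [(2, 4), (5, 8), (9, 11)]


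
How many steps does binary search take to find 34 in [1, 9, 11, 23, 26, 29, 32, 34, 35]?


Search for 34:
[0,8] mid=4 arr[4]=26
[5,8] mid=6 arr[6]=32
[7,8] mid=7 arr[7]=34
Total: 3 comparisons


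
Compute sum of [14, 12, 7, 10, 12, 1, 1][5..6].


Prefix sums: [0, 14, 26, 33, 43, 55, 56, 57]
Sum[5..6] = prefix[7] - prefix[5] = 57 - 55 = 2


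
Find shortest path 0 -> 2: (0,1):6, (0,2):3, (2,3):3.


Dijkstra from 0:
Distances: {0: 0, 1: 6, 2: 3, 3: 6}
Shortest distance to 2 = 3, path = [0, 2]


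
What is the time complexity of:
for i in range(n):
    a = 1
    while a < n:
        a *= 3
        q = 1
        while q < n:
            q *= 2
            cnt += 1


Per nesting level: O(n) * O(log n) * O(log n) = O(n (log n)^2)
Complexity: O(n (log n)^2)


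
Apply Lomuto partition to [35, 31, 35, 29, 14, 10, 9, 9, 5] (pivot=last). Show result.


Elements <= 5 go left of pivot.
Result: [5, 31, 35, 29, 14, 10, 9, 9, 35], pivot at index 0


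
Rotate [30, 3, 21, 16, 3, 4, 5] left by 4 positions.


Left rotate by 4: [3, 4, 5, 30, 3, 21, 16]


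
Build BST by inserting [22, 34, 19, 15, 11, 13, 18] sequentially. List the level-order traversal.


Root = 22; build tree by BST insertion.
Level-Order traversal: [22, 19, 34, 15, 11, 18, 13]


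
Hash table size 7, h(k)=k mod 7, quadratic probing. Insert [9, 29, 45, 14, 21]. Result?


Insertions: 9->slot 2; 29->slot 1; 45->slot 3; 14->slot 0; 21->slot 4
Table: [14, 29, 9, 45, 21, None, None]


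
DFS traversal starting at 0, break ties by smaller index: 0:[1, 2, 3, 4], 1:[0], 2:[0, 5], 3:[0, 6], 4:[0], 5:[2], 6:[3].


DFS stack-based: start with [0]
Visit order: [0, 1, 2, 5, 3, 6, 4]


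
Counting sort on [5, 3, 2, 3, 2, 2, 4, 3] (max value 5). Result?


Count array: [0, 0, 3, 3, 1, 1]
Reconstruct: [2, 2, 2, 3, 3, 3, 4, 5]


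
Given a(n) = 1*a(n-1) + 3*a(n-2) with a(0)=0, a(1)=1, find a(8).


Build bottom-up:
...a(6)=40, a(7)=97, a(8)=1*97+3*40=217


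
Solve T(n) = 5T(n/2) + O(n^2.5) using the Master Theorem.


a=5, b=2, c=2.5. log_2(5)=2.322 < c=2.5. Case 3: O(n^c) = O(n^2.500)
Complexity: O(n^2.500)


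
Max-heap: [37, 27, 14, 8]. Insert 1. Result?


Append 1: [37, 27, 14, 8, 1]
Bubble up: no swaps needed
Result: [37, 27, 14, 8, 1]


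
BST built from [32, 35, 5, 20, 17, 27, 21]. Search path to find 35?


BST root = 32
Search for 35: compare at each node
Path: [32, 35]


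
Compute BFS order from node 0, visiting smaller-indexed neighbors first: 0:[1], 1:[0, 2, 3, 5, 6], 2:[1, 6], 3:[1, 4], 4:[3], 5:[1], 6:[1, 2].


BFS queue: start with [0]
Visit order: [0, 1, 2, 3, 5, 6, 4]


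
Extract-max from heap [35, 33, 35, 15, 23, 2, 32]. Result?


Max = 35
Replace root with last, heapify down
Resulting heap: [35, 33, 32, 15, 23, 2]


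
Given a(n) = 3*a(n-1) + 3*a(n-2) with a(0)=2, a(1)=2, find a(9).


Build bottom-up:
...a(7)=8802, a(8)=33372, a(9)=3*33372+3*8802=126522


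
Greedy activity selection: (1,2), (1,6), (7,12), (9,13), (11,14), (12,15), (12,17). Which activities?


Greedy: pick earliest-ending, then skip overlaps.
Selected (3 activities): [(1, 2), (7, 12), (12, 15)]


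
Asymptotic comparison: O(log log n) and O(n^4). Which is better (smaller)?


double-logarithmic grows slower than quartic
O(log log n) is asymptotically smaller; O(n^4) grows faster


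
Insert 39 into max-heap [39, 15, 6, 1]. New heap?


Append 39: [39, 15, 6, 1, 39]
Bubble up: swap idx 4(39) with idx 1(15)
Result: [39, 39, 6, 1, 15]


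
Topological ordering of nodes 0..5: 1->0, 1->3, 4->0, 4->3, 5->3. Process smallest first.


Kahn's algorithm, process smallest node first
Order: [1, 2, 4, 0, 5, 3]


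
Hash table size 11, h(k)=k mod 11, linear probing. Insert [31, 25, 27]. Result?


Insertions: 31->slot 9; 25->slot 3; 27->slot 5
Table: [None, None, None, 25, None, 27, None, None, None, 31, None]


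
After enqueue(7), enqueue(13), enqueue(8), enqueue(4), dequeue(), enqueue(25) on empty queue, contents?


enqueue(7) -> [7]
enqueue(13) -> [7, 13]
enqueue(8) -> [7, 13, 8]
enqueue(4) -> [7, 13, 8, 4]
dequeue() returns 7 -> [13, 8, 4]
enqueue(25) -> [13, 8, 4, 25]
Final queue (front to back): [13, 8, 4, 25]


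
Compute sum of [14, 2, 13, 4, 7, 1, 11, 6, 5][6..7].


Prefix sums: [0, 14, 16, 29, 33, 40, 41, 52, 58, 63]
Sum[6..7] = prefix[8] - prefix[6] = 58 - 41 = 17


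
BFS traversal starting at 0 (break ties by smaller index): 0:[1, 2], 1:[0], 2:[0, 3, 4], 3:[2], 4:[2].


BFS queue: start with [0]
Visit order: [0, 1, 2, 3, 4]


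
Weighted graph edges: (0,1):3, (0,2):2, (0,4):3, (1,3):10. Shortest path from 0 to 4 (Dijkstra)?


Dijkstra from 0:
Distances: {0: 0, 1: 3, 2: 2, 3: 13, 4: 3}
Shortest distance to 4 = 3, path = [0, 4]


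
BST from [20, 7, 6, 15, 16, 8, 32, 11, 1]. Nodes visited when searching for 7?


BST root = 20
Search for 7: compare at each node
Path: [20, 7]


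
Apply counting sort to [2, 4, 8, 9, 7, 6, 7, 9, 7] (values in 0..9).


Count array: [0, 0, 1, 0, 1, 0, 1, 3, 1, 2]
Reconstruct: [2, 4, 6, 7, 7, 7, 8, 9, 9]


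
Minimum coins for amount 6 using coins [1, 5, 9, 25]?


dp[0]=0; dp[i]=1+min(dp[i-c] for c in coins)
...dp[1]=1, dp[2]=2, dp[3]=3, dp[4]=4, dp[5]=1, dp[6]=2
Minimum coins for 6 = 2


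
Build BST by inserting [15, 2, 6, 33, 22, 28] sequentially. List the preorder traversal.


Root = 15; build tree by BST insertion.
Preorder traversal: [15, 2, 6, 33, 22, 28]


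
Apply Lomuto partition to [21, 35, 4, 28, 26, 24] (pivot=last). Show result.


Elements <= 24 go left of pivot.
Result: [21, 4, 24, 28, 26, 35], pivot at index 2


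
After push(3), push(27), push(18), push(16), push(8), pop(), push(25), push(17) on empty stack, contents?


push(3) -> [3]
push(27) -> [3, 27]
push(18) -> [3, 27, 18]
push(16) -> [3, 27, 18, 16]
push(8) -> [3, 27, 18, 16, 8]
pop() returns 8 -> [3, 27, 18, 16]
push(25) -> [3, 27, 18, 16, 25]
push(17) -> [3, 27, 18, 16, 25, 17]
Final stack (bottom to top): [3, 27, 18, 16, 25, 17]


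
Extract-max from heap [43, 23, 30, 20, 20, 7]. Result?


Max = 43
Replace root with last, heapify down
Resulting heap: [30, 23, 7, 20, 20]


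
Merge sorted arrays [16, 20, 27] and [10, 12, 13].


Compare heads, take smaller each step.
Merged: [10, 12, 13, 16, 20, 27]


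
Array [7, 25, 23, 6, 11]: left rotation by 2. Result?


Left rotate by 2: [23, 6, 11, 7, 25]


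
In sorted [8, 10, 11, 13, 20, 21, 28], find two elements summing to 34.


Two pointers: lo=0, hi=6
Found pair: (13, 21) summing to 34


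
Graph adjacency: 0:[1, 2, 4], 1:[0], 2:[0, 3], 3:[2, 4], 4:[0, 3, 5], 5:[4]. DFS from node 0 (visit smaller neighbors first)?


DFS stack-based: start with [0]
Visit order: [0, 1, 2, 3, 4, 5]


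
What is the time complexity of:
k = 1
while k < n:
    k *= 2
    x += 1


Per nesting level: O(log n) = O(log n)
Complexity: O(log n)


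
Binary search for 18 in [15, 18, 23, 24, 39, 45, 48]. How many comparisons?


Search for 18:
[0,6] mid=3 arr[3]=24
[0,2] mid=1 arr[1]=18
Total: 2 comparisons


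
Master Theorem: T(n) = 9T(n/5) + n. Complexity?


a=9, b=5, c=1. log_5(9)=1.365 > c=1. Case 1: O(n^log_b(a)) = O(n^1.365)
Complexity: O(n^1.365)


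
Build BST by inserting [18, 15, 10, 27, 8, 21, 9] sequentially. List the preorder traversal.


Root = 18; build tree by BST insertion.
Preorder traversal: [18, 15, 10, 8, 9, 27, 21]


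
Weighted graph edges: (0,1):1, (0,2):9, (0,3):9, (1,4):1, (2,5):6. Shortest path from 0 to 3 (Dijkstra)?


Dijkstra from 0:
Distances: {0: 0, 1: 1, 2: 9, 3: 9, 4: 2, 5: 15}
Shortest distance to 3 = 9, path = [0, 3]


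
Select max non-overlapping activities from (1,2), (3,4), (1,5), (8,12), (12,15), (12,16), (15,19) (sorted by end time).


Greedy: pick earliest-ending, then skip overlaps.
Selected (5 activities): [(1, 2), (3, 4), (8, 12), (12, 15), (15, 19)]


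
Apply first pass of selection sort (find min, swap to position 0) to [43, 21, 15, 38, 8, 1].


After one pass: [1, 21, 15, 38, 8, 43]


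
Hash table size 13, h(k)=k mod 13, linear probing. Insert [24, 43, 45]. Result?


Insertions: 24->slot 11; 43->slot 4; 45->slot 6
Table: [None, None, None, None, 43, None, 45, None, None, None, None, 24, None]


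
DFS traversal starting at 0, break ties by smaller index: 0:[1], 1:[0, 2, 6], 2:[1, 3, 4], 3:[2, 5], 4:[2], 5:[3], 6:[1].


DFS stack-based: start with [0]
Visit order: [0, 1, 2, 3, 5, 4, 6]


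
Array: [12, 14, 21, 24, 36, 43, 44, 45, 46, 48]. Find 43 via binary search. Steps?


Search for 43:
[0,9] mid=4 arr[4]=36
[5,9] mid=7 arr[7]=45
[5,6] mid=5 arr[5]=43
Total: 3 comparisons


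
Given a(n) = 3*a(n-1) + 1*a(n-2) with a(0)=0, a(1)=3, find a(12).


Build bottom-up:
...a(10)=128511, a(11)=424443, a(12)=3*424443+1*128511=1401840


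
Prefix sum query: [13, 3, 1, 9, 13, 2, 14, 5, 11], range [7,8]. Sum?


Prefix sums: [0, 13, 16, 17, 26, 39, 41, 55, 60, 71]
Sum[7..8] = prefix[9] - prefix[7] = 71 - 55 = 16


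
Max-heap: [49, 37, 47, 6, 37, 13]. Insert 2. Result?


Append 2: [49, 37, 47, 6, 37, 13, 2]
Bubble up: no swaps needed
Result: [49, 37, 47, 6, 37, 13, 2]


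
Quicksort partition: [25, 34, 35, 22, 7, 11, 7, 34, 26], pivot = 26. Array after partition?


Elements <= 26 go left of pivot.
Result: [25, 22, 7, 11, 7, 26, 35, 34, 34], pivot at index 5


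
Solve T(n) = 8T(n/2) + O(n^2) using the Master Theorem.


a=8, b=2, c=2. log_2(8)=3 > c=2. Case 1: O(n^log_b(a)) = O(n^3)
Complexity: O(n^3)


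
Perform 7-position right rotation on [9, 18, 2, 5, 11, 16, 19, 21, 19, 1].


Right rotate by 7: [5, 11, 16, 19, 21, 19, 1, 9, 18, 2]


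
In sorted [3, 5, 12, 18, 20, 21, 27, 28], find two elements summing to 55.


Two pointers: lo=0, hi=7
Found pair: (27, 28) summing to 55


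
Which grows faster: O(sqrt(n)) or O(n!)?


sublinear grows slower than factorial
O(sqrt(n)) is asymptotically smaller; O(n!) grows faster


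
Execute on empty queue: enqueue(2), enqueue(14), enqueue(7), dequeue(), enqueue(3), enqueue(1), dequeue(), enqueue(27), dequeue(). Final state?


enqueue(2) -> [2]
enqueue(14) -> [2, 14]
enqueue(7) -> [2, 14, 7]
dequeue() returns 2 -> [14, 7]
enqueue(3) -> [14, 7, 3]
enqueue(1) -> [14, 7, 3, 1]
dequeue() returns 14 -> [7, 3, 1]
enqueue(27) -> [7, 3, 1, 27]
dequeue() returns 7 -> [3, 1, 27]
Final queue (front to back): [3, 1, 27]


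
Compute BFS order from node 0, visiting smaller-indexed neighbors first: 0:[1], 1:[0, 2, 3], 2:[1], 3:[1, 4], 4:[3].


BFS queue: start with [0]
Visit order: [0, 1, 2, 3, 4]


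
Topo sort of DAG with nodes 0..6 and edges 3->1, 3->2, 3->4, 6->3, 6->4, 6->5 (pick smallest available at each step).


Kahn's algorithm, process smallest node first
Order: [0, 6, 3, 1, 2, 4, 5]


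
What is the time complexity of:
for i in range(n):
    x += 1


Per nesting level: O(n) = O(n)
Complexity: O(n)


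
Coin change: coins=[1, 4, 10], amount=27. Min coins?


dp[0]=0; dp[i]=1+min(dp[i-c] for c in coins)
...dp[22]=4, dp[23]=5, dp[24]=3, dp[25]=4, dp[26]=5, dp[27]=6
Minimum coins for 27 = 6


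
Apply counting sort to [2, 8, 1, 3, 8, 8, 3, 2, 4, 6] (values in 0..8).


Count array: [0, 1, 2, 2, 1, 0, 1, 0, 3]
Reconstruct: [1, 2, 2, 3, 3, 4, 6, 8, 8, 8]


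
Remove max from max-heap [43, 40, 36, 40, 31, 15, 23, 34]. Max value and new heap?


Max = 43
Replace root with last, heapify down
Resulting heap: [40, 40, 36, 34, 31, 15, 23]


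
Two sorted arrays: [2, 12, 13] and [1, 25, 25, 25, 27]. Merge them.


Compare heads, take smaller each step.
Merged: [1, 2, 12, 13, 25, 25, 25, 27]


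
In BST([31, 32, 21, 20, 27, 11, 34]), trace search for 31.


BST root = 31
Search for 31: compare at each node
Path: [31]


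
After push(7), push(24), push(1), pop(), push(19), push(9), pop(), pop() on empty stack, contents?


push(7) -> [7]
push(24) -> [7, 24]
push(1) -> [7, 24, 1]
pop() returns 1 -> [7, 24]
push(19) -> [7, 24, 19]
push(9) -> [7, 24, 19, 9]
pop() returns 9 -> [7, 24, 19]
pop() returns 19 -> [7, 24]
Final stack (bottom to top): [7, 24]


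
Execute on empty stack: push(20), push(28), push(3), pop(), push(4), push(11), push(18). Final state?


push(20) -> [20]
push(28) -> [20, 28]
push(3) -> [20, 28, 3]
pop() returns 3 -> [20, 28]
push(4) -> [20, 28, 4]
push(11) -> [20, 28, 4, 11]
push(18) -> [20, 28, 4, 11, 18]
Final stack (bottom to top): [20, 28, 4, 11, 18]


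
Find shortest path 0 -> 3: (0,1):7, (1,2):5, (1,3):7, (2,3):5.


Dijkstra from 0:
Distances: {0: 0, 1: 7, 2: 12, 3: 14}
Shortest distance to 3 = 14, path = [0, 1, 3]


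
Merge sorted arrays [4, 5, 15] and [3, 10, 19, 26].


Compare heads, take smaller each step.
Merged: [3, 4, 5, 10, 15, 19, 26]


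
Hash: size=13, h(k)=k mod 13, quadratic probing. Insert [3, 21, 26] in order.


Insertions: 3->slot 3; 21->slot 8; 26->slot 0
Table: [26, None, None, 3, None, None, None, None, 21, None, None, None, None]


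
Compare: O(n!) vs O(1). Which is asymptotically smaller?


constant grows slower than factorial
O(1) is asymptotically smaller; O(n!) grows faster


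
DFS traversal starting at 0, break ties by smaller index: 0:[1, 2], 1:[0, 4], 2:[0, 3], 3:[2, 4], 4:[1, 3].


DFS stack-based: start with [0]
Visit order: [0, 1, 4, 3, 2]


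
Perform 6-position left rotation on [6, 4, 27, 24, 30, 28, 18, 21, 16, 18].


Left rotate by 6: [18, 21, 16, 18, 6, 4, 27, 24, 30, 28]


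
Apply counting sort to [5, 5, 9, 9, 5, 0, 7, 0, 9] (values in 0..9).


Count array: [2, 0, 0, 0, 0, 3, 0, 1, 0, 3]
Reconstruct: [0, 0, 5, 5, 5, 7, 9, 9, 9]


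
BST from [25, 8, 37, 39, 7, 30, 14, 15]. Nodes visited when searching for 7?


BST root = 25
Search for 7: compare at each node
Path: [25, 8, 7]


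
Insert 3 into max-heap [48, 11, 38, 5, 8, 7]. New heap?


Append 3: [48, 11, 38, 5, 8, 7, 3]
Bubble up: no swaps needed
Result: [48, 11, 38, 5, 8, 7, 3]


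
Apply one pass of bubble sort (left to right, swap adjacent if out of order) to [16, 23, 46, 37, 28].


After one pass: [16, 23, 37, 28, 46]


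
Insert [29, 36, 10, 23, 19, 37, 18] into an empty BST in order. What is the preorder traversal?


Root = 29; build tree by BST insertion.
Preorder traversal: [29, 10, 23, 19, 18, 36, 37]


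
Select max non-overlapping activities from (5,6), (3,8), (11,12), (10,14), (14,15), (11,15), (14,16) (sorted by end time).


Greedy: pick earliest-ending, then skip overlaps.
Selected (3 activities): [(5, 6), (11, 12), (14, 15)]


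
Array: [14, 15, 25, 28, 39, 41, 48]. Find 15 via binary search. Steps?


Search for 15:
[0,6] mid=3 arr[3]=28
[0,2] mid=1 arr[1]=15
Total: 2 comparisons


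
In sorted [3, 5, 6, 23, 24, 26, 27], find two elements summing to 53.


Two pointers: lo=0, hi=6
Found pair: (26, 27) summing to 53


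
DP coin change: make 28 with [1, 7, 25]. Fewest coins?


dp[0]=0; dp[i]=1+min(dp[i-c] for c in coins)
...dp[23]=5, dp[24]=6, dp[25]=1, dp[26]=2, dp[27]=3, dp[28]=4
Minimum coins for 28 = 4


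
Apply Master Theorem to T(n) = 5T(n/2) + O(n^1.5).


a=5, b=2, c=1.5. log_2(5)=2.322 > c=1.5. Case 1: O(n^log_b(a)) = O(n^2.322)
Complexity: O(n^2.322)


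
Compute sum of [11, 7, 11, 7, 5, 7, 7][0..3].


Prefix sums: [0, 11, 18, 29, 36, 41, 48, 55]
Sum[0..3] = prefix[4] - prefix[0] = 36 - 0 = 36


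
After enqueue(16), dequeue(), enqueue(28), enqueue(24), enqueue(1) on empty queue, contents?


enqueue(16) -> [16]
dequeue() returns 16 -> []
enqueue(28) -> [28]
enqueue(24) -> [28, 24]
enqueue(1) -> [28, 24, 1]
Final queue (front to back): [28, 24, 1]


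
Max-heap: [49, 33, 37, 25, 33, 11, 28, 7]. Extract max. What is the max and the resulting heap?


Max = 49
Replace root with last, heapify down
Resulting heap: [37, 33, 28, 25, 33, 11, 7]


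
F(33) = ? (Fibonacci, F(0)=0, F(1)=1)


F(n)=F(n-1)+F(n-2)
...F(31)=1346269, F(32)=2178309, F(33)=3524578


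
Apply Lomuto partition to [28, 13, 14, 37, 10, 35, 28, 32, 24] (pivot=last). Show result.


Elements <= 24 go left of pivot.
Result: [13, 14, 10, 24, 28, 35, 28, 32, 37], pivot at index 3


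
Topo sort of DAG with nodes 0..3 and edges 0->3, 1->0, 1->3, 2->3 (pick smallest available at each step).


Kahn's algorithm, process smallest node first
Order: [1, 0, 2, 3]


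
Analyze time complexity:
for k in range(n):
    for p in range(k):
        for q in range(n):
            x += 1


Per nesting level: O(n) * O(n) [triangular over k] * O(n) = O(n^3)
Complexity: O(n^3)


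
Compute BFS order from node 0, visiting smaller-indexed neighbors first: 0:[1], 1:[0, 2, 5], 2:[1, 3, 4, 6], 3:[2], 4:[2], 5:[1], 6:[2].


BFS queue: start with [0]
Visit order: [0, 1, 2, 5, 3, 4, 6]


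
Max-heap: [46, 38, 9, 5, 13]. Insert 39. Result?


Append 39: [46, 38, 9, 5, 13, 39]
Bubble up: swap idx 5(39) with idx 2(9)
Result: [46, 38, 39, 5, 13, 9]


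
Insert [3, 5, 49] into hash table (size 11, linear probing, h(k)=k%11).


Insertions: 3->slot 3; 5->slot 5; 49->slot 6
Table: [None, None, None, 3, None, 5, 49, None, None, None, None]


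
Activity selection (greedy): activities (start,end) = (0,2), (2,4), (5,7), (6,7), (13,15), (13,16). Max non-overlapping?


Greedy: pick earliest-ending, then skip overlaps.
Selected (4 activities): [(0, 2), (2, 4), (5, 7), (13, 15)]


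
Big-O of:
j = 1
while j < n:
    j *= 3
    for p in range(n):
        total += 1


Per nesting level: O(log n) * O(n) = O(n log n)
Complexity: O(n log n)


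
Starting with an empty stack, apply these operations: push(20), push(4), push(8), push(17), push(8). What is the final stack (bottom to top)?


push(20) -> [20]
push(4) -> [20, 4]
push(8) -> [20, 4, 8]
push(17) -> [20, 4, 8, 17]
push(8) -> [20, 4, 8, 17, 8]
Final stack (bottom to top): [20, 4, 8, 17, 8]


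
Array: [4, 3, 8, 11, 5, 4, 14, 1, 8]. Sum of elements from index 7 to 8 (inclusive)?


Prefix sums: [0, 4, 7, 15, 26, 31, 35, 49, 50, 58]
Sum[7..8] = prefix[9] - prefix[7] = 58 - 49 = 9


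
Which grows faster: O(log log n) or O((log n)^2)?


double-logarithmic grows slower than polylogarithmic
O(log log n) is asymptotically smaller; O((log n)^2) grows faster


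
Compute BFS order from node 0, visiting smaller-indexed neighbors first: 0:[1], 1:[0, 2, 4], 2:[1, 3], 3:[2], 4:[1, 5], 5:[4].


BFS queue: start with [0]
Visit order: [0, 1, 2, 4, 3, 5]


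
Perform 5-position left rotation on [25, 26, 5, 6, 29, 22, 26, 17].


Left rotate by 5: [22, 26, 17, 25, 26, 5, 6, 29]


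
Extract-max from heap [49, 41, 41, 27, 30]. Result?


Max = 49
Replace root with last, heapify down
Resulting heap: [41, 30, 41, 27]


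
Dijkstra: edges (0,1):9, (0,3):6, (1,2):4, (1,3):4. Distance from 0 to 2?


Dijkstra from 0:
Distances: {0: 0, 1: 9, 2: 13, 3: 6}
Shortest distance to 2 = 13, path = [0, 1, 2]


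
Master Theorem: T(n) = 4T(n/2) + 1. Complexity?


a=4, b=2, c=0. log_2(4)=2 > c=0. Case 1: O(n^log_b(a)) = O(n^2)
Complexity: O(n^2)


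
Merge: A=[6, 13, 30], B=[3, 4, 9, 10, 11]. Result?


Compare heads, take smaller each step.
Merged: [3, 4, 6, 9, 10, 11, 13, 30]


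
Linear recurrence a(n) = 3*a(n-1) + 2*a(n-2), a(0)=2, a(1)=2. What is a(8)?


Build bottom-up:
...a(6)=1546, a(7)=5506, a(8)=3*5506+2*1546=19610


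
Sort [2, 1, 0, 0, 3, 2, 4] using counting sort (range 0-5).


Count array: [2, 1, 2, 1, 1, 0]
Reconstruct: [0, 0, 1, 2, 2, 3, 4]


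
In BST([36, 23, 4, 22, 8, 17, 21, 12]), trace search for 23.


BST root = 36
Search for 23: compare at each node
Path: [36, 23]


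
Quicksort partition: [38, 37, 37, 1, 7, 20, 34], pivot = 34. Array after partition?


Elements <= 34 go left of pivot.
Result: [1, 7, 20, 34, 37, 37, 38], pivot at index 3


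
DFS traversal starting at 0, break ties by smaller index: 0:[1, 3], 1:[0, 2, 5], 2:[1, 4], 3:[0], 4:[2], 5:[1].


DFS stack-based: start with [0]
Visit order: [0, 1, 2, 4, 5, 3]


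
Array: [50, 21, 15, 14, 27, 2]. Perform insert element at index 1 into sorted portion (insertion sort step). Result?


After one pass: [21, 50, 15, 14, 27, 2]


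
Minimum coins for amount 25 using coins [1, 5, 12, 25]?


dp[0]=0; dp[i]=1+min(dp[i-c] for c in coins)
...dp[20]=4, dp[21]=5, dp[22]=3, dp[23]=4, dp[24]=2, dp[25]=1
Minimum coins for 25 = 1


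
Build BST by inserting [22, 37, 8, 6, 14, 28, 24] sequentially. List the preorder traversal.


Root = 22; build tree by BST insertion.
Preorder traversal: [22, 8, 6, 14, 37, 28, 24]


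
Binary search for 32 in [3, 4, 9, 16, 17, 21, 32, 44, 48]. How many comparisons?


Search for 32:
[0,8] mid=4 arr[4]=17
[5,8] mid=6 arr[6]=32
Total: 2 comparisons


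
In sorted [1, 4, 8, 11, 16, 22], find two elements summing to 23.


Two pointers: lo=0, hi=5
Found pair: (1, 22) summing to 23


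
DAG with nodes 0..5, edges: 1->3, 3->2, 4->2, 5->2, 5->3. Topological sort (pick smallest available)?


Kahn's algorithm, process smallest node first
Order: [0, 1, 4, 5, 3, 2]


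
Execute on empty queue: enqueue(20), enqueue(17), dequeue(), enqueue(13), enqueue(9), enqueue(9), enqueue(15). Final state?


enqueue(20) -> [20]
enqueue(17) -> [20, 17]
dequeue() returns 20 -> [17]
enqueue(13) -> [17, 13]
enqueue(9) -> [17, 13, 9]
enqueue(9) -> [17, 13, 9, 9]
enqueue(15) -> [17, 13, 9, 9, 15]
Final queue (front to back): [17, 13, 9, 9, 15]


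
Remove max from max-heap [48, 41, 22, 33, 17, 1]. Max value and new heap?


Max = 48
Replace root with last, heapify down
Resulting heap: [41, 33, 22, 1, 17]


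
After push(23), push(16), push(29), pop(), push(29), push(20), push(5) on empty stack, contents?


push(23) -> [23]
push(16) -> [23, 16]
push(29) -> [23, 16, 29]
pop() returns 29 -> [23, 16]
push(29) -> [23, 16, 29]
push(20) -> [23, 16, 29, 20]
push(5) -> [23, 16, 29, 20, 5]
Final stack (bottom to top): [23, 16, 29, 20, 5]


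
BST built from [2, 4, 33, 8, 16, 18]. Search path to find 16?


BST root = 2
Search for 16: compare at each node
Path: [2, 4, 33, 8, 16]


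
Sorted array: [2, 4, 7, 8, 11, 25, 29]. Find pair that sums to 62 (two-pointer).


Two pointers: lo=0, hi=6
No pair sums to 62


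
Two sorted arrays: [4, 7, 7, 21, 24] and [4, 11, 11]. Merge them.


Compare heads, take smaller each step.
Merged: [4, 4, 7, 7, 11, 11, 21, 24]


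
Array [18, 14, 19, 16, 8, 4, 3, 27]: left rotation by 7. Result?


Left rotate by 7: [27, 18, 14, 19, 16, 8, 4, 3]


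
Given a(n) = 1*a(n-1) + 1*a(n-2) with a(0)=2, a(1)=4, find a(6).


Build bottom-up:
...a(4)=16, a(5)=26, a(6)=1*26+1*16=42


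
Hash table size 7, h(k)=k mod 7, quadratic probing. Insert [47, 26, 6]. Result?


Insertions: 47->slot 5; 26->slot 6; 6->slot 0
Table: [6, None, None, None, None, 47, 26]


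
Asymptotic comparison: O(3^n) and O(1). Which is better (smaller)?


constant grows slower than exponential (base 3)
O(1) is asymptotically smaller; O(3^n) grows faster


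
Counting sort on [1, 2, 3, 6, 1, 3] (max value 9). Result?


Count array: [0, 2, 1, 2, 0, 0, 1, 0, 0, 0]
Reconstruct: [1, 1, 2, 3, 3, 6]


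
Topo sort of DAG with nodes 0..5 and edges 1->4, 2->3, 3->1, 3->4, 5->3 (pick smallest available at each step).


Kahn's algorithm, process smallest node first
Order: [0, 2, 5, 3, 1, 4]


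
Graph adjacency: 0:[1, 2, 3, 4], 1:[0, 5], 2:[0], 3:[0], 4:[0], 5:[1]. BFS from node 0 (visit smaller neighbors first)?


BFS queue: start with [0]
Visit order: [0, 1, 2, 3, 4, 5]


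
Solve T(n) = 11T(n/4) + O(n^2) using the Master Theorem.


a=11, b=4, c=2. log_4(11)=1.730 < c=2. Case 3: O(n^c) = O(n^2)
Complexity: O(n^2)


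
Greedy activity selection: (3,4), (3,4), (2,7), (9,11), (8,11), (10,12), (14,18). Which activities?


Greedy: pick earliest-ending, then skip overlaps.
Selected (3 activities): [(3, 4), (9, 11), (14, 18)]


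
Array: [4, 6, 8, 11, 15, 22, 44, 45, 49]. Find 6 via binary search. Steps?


Search for 6:
[0,8] mid=4 arr[4]=15
[0,3] mid=1 arr[1]=6
Total: 2 comparisons


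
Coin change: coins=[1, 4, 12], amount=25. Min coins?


dp[0]=0; dp[i]=1+min(dp[i-c] for c in coins)
...dp[20]=3, dp[21]=4, dp[22]=5, dp[23]=6, dp[24]=2, dp[25]=3
Minimum coins for 25 = 3


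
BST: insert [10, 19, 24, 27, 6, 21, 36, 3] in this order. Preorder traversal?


Root = 10; build tree by BST insertion.
Preorder traversal: [10, 6, 3, 19, 24, 21, 27, 36]


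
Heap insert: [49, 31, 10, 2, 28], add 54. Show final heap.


Append 54: [49, 31, 10, 2, 28, 54]
Bubble up: swap idx 5(54) with idx 2(10); swap idx 2(54) with idx 0(49)
Result: [54, 31, 49, 2, 28, 10]


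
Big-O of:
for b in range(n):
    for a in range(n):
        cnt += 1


Per nesting level: O(n) * O(n) = O(n^2)
Complexity: O(n^2)


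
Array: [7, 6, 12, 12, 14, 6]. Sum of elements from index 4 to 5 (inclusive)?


Prefix sums: [0, 7, 13, 25, 37, 51, 57]
Sum[4..5] = prefix[6] - prefix[4] = 57 - 37 = 20


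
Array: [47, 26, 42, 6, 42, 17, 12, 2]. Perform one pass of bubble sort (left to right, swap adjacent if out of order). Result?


After one pass: [26, 42, 6, 42, 17, 12, 2, 47]


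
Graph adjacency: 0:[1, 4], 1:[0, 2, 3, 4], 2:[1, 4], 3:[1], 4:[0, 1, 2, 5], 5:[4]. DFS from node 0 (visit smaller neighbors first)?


DFS stack-based: start with [0]
Visit order: [0, 1, 2, 4, 5, 3]


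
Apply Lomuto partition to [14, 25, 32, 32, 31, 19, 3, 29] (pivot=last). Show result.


Elements <= 29 go left of pivot.
Result: [14, 25, 19, 3, 29, 32, 32, 31], pivot at index 4


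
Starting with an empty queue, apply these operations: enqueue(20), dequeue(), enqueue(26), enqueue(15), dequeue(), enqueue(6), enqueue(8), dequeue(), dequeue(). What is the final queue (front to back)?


enqueue(20) -> [20]
dequeue() returns 20 -> []
enqueue(26) -> [26]
enqueue(15) -> [26, 15]
dequeue() returns 26 -> [15]
enqueue(6) -> [15, 6]
enqueue(8) -> [15, 6, 8]
dequeue() returns 15 -> [6, 8]
dequeue() returns 6 -> [8]
Final queue (front to back): [8]


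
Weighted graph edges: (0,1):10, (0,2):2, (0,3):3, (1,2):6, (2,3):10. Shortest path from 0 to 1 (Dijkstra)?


Dijkstra from 0:
Distances: {0: 0, 1: 8, 2: 2, 3: 3}
Shortest distance to 1 = 8, path = [0, 2, 1]


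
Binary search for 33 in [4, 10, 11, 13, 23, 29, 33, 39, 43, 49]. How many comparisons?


Search for 33:
[0,9] mid=4 arr[4]=23
[5,9] mid=7 arr[7]=39
[5,6] mid=5 arr[5]=29
[6,6] mid=6 arr[6]=33
Total: 4 comparisons


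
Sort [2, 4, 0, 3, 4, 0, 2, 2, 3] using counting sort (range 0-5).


Count array: [2, 0, 3, 2, 2, 0]
Reconstruct: [0, 0, 2, 2, 2, 3, 3, 4, 4]


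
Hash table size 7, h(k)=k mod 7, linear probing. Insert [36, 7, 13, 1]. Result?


Insertions: 36->slot 1; 7->slot 0; 13->slot 6; 1->slot 2
Table: [7, 36, 1, None, None, None, 13]


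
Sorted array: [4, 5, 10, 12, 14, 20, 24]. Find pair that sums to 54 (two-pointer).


Two pointers: lo=0, hi=6
No pair sums to 54


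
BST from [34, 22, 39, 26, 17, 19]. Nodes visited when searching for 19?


BST root = 34
Search for 19: compare at each node
Path: [34, 22, 17, 19]
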